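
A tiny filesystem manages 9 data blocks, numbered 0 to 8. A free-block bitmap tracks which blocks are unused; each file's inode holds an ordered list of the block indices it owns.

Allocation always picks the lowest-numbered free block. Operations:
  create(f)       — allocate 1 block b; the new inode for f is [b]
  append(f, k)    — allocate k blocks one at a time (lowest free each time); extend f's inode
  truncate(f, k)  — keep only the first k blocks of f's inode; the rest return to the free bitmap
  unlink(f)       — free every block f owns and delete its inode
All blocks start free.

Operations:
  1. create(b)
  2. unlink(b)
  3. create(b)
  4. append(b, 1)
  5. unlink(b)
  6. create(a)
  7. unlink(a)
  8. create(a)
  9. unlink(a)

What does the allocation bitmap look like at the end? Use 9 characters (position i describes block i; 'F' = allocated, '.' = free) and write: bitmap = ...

bitmap = .........

after create(b) → b:[0]  free=[F........]
after unlink(b) →   free=[.........]
after create(b) → b:[0]  free=[F........]
after append(b, 1) → b:[0, 1]  free=[FF.......]
after unlink(b) →   free=[.........]
after create(a) → a:[0]  free=[F........]
after unlink(a) →   free=[.........]
after create(a) → a:[0]  free=[F........]
after unlink(a) →   free=[.........]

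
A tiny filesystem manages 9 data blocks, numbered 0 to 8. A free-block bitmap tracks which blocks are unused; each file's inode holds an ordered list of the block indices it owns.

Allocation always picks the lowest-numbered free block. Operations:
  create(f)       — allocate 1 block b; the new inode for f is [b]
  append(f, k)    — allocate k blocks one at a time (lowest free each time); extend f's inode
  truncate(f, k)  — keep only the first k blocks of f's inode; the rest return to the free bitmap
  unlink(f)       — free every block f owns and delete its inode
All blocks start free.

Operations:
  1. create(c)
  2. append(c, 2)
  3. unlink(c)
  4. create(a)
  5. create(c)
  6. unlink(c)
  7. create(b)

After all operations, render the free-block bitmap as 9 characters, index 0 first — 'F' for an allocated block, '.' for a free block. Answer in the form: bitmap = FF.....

  1. create(c)  ⇒  F........  {c→[0]}
  2. append(c, 2)  ⇒  FFF......  {c→[0, 1, 2]}
  3. unlink(c)  ⇒  .........  {}
  4. create(a)  ⇒  F........  {a→[0]}
  5. create(c)  ⇒  FF.......  {a→[0]; c→[1]}
  6. unlink(c)  ⇒  F........  {a→[0]}
  7. create(b)  ⇒  FF.......  {a→[0]; b→[1]}

bitmap = FF.......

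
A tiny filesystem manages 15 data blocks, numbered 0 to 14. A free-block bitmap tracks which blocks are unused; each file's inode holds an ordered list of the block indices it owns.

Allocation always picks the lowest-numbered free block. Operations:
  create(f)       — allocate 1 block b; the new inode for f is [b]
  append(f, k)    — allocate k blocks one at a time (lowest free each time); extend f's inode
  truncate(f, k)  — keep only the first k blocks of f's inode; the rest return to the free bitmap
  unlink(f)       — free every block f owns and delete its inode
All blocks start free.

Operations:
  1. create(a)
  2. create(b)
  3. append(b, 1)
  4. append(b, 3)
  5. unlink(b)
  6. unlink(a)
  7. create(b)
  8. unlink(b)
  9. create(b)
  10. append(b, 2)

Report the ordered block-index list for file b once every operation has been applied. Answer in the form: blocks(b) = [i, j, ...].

  1. create(a)  ⇒  F..............  {a→[0]}
  2. create(b)  ⇒  FF.............  {a→[0]; b→[1]}
  3. append(b, 1)  ⇒  FFF............  {a→[0]; b→[1, 2]}
  4. append(b, 3)  ⇒  FFFFFF.........  {a→[0]; b→[1, 2, 3, 4, 5]}
  5. unlink(b)  ⇒  F..............  {a→[0]}
  6. unlink(a)  ⇒  ...............  {}
  7. create(b)  ⇒  F..............  {b→[0]}
  8. unlink(b)  ⇒  ...............  {}
  9. create(b)  ⇒  F..............  {b→[0]}
  10. append(b, 2)  ⇒  FFF............  {b→[0, 1, 2]}

blocks(b) = [0, 1, 2]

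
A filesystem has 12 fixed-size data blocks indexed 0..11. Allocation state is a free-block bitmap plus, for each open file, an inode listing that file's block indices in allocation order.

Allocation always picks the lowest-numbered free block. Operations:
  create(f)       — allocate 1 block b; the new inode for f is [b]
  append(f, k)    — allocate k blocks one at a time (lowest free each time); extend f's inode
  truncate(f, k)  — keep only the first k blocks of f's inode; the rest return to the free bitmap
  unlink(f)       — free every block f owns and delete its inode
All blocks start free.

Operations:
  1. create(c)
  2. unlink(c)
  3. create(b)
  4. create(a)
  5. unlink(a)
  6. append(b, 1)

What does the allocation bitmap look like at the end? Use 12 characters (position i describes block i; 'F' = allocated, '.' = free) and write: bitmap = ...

bitmap = FF..........

after create(c) → c:[0]  free=[F...........]
after unlink(c) →   free=[............]
after create(b) → b:[0]  free=[F...........]
after create(a) → a:[1], b:[0]  free=[FF..........]
after unlink(a) → b:[0]  free=[F...........]
after append(b, 1) → b:[0, 1]  free=[FF..........]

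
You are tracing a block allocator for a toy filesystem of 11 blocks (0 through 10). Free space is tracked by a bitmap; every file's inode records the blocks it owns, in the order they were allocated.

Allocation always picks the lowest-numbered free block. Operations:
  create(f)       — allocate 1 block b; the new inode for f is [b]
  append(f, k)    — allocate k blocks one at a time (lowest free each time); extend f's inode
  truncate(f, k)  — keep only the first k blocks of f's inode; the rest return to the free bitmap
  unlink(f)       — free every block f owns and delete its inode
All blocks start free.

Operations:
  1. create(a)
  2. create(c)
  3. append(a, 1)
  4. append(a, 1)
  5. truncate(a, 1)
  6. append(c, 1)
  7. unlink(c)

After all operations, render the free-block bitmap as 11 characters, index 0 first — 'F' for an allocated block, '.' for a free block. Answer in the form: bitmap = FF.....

bitmap = F..........

create(a): bitmap=F.......... | a=[0]
create(c): bitmap=FF......... | a=[0] c=[1]
append(a, 1): bitmap=FFF........ | a=[0, 2] c=[1]
append(a, 1): bitmap=FFFF....... | a=[0, 2, 3] c=[1]
truncate(a, 1): bitmap=FF......... | a=[0] c=[1]
append(c, 1): bitmap=FFF........ | a=[0] c=[1, 2]
unlink(c): bitmap=F.......... | a=[0]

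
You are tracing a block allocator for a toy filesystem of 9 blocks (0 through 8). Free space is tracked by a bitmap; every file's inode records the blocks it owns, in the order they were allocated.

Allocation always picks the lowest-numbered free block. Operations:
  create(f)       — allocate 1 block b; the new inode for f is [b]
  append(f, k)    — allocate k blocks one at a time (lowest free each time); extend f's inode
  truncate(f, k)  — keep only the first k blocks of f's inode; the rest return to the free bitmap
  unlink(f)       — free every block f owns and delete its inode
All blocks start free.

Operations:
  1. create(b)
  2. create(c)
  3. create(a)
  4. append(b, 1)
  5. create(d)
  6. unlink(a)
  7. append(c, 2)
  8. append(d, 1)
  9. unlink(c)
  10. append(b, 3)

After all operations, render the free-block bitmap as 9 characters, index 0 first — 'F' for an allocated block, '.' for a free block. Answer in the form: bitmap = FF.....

  1. create(b)  ⇒  F........  {b→[0]}
  2. create(c)  ⇒  FF.......  {b→[0]; c→[1]}
  3. create(a)  ⇒  FFF......  {a→[2]; b→[0]; c→[1]}
  4. append(b, 1)  ⇒  FFFF.....  {a→[2]; b→[0, 3]; c→[1]}
  5. create(d)  ⇒  FFFFF....  {a→[2]; b→[0, 3]; c→[1]; d→[4]}
  6. unlink(a)  ⇒  FF.FF....  {b→[0, 3]; c→[1]; d→[4]}
  7. append(c, 2)  ⇒  FFFFFF...  {b→[0, 3]; c→[1, 2, 5]; d→[4]}
  8. append(d, 1)  ⇒  FFFFFFF..  {b→[0, 3]; c→[1, 2, 5]; d→[4, 6]}
  9. unlink(c)  ⇒  F..FF.F..  {b→[0, 3]; d→[4, 6]}
  10. append(b, 3)  ⇒  FFFFFFF..  {b→[0, 3, 1, 2, 5]; d→[4, 6]}

bitmap = FFFFFFF..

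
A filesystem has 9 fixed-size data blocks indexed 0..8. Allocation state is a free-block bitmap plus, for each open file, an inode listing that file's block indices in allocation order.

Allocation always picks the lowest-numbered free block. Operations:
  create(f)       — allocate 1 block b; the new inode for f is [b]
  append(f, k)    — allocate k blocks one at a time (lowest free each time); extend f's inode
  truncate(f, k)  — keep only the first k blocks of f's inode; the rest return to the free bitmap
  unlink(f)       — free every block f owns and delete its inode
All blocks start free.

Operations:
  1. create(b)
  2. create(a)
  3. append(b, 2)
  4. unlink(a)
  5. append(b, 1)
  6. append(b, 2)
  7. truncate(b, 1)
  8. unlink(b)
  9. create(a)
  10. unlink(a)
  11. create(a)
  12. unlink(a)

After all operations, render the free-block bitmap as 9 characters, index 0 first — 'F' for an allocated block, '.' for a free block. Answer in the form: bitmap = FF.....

  1. create(b)  ⇒  F........  {b→[0]}
  2. create(a)  ⇒  FF.......  {a→[1]; b→[0]}
  3. append(b, 2)  ⇒  FFFF.....  {a→[1]; b→[0, 2, 3]}
  4. unlink(a)  ⇒  F.FF.....  {b→[0, 2, 3]}
  5. append(b, 1)  ⇒  FFFF.....  {b→[0, 2, 3, 1]}
  6. append(b, 2)  ⇒  FFFFFF...  {b→[0, 2, 3, 1, 4, 5]}
  7. truncate(b, 1)  ⇒  F........  {b→[0]}
  8. unlink(b)  ⇒  .........  {}
  9. create(a)  ⇒  F........  {a→[0]}
  10. unlink(a)  ⇒  .........  {}
  11. create(a)  ⇒  F........  {a→[0]}
  12. unlink(a)  ⇒  .........  {}

bitmap = .........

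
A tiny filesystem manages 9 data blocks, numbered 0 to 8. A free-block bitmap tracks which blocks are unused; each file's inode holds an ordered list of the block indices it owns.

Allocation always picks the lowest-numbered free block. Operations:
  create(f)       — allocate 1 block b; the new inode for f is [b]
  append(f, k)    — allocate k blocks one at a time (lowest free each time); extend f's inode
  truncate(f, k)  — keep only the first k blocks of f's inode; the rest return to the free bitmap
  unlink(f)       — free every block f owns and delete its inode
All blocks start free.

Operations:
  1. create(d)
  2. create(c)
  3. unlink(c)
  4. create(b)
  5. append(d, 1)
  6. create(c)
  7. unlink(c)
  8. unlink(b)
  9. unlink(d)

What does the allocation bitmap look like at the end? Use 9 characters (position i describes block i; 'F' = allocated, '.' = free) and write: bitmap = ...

bitmap = .........

  1. create(d)  ⇒  F........  {d→[0]}
  2. create(c)  ⇒  FF.......  {c→[1]; d→[0]}
  3. unlink(c)  ⇒  F........  {d→[0]}
  4. create(b)  ⇒  FF.......  {b→[1]; d→[0]}
  5. append(d, 1)  ⇒  FFF......  {b→[1]; d→[0, 2]}
  6. create(c)  ⇒  FFFF.....  {b→[1]; c→[3]; d→[0, 2]}
  7. unlink(c)  ⇒  FFF......  {b→[1]; d→[0, 2]}
  8. unlink(b)  ⇒  F.F......  {d→[0, 2]}
  9. unlink(d)  ⇒  .........  {}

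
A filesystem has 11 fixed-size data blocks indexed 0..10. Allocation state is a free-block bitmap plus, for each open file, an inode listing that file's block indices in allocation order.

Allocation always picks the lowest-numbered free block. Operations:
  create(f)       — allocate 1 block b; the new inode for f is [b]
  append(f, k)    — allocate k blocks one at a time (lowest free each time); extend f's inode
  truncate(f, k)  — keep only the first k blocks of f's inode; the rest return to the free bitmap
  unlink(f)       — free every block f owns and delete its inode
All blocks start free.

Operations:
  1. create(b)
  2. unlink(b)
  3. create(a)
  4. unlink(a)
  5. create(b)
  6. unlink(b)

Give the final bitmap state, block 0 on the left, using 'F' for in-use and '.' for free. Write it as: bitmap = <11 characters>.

  1. create(b)  ⇒  F..........  {b→[0]}
  2. unlink(b)  ⇒  ...........  {}
  3. create(a)  ⇒  F..........  {a→[0]}
  4. unlink(a)  ⇒  ...........  {}
  5. create(b)  ⇒  F..........  {b→[0]}
  6. unlink(b)  ⇒  ...........  {}

bitmap = ...........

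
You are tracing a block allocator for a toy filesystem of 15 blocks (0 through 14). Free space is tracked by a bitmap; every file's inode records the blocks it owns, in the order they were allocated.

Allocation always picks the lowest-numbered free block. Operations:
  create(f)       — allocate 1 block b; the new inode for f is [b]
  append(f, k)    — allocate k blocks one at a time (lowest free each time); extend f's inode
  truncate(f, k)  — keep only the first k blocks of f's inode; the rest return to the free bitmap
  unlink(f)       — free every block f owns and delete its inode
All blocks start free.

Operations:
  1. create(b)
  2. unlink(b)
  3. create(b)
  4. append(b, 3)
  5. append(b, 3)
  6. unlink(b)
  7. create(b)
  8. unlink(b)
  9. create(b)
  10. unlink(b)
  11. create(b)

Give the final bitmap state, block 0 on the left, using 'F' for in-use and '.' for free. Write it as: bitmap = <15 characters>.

bitmap = F..............

after create(b) → b:[0]  free=[F..............]
after unlink(b) →   free=[...............]
after create(b) → b:[0]  free=[F..............]
after append(b, 3) → b:[0, 1, 2, 3]  free=[FFFF...........]
after append(b, 3) → b:[0, 1, 2, 3, 4, 5, 6]  free=[FFFFFFF........]
after unlink(b) →   free=[...............]
after create(b) → b:[0]  free=[F..............]
after unlink(b) →   free=[...............]
after create(b) → b:[0]  free=[F..............]
after unlink(b) →   free=[...............]
after create(b) → b:[0]  free=[F..............]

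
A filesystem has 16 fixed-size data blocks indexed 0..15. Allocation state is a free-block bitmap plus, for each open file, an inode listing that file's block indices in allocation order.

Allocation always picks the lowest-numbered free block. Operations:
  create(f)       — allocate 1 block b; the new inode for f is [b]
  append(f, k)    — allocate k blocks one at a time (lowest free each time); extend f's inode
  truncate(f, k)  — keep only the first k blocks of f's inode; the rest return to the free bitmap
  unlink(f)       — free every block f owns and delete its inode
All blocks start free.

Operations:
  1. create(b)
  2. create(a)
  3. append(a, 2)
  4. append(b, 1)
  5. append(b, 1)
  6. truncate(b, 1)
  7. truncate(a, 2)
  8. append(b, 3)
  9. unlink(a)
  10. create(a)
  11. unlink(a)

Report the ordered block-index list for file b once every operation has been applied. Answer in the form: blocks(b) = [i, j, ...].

blocks(b) = [0, 3, 4, 5]

[1] create(b) — b=0 (map F...............)
[2] create(a) — a=1 b=0 (map FF..............)
[3] append(a, 2) — a=1,2,3 b=0 (map FFFF............)
[4] append(b, 1) — a=1,2,3 b=0,4 (map FFFFF...........)
[5] append(b, 1) — a=1,2,3 b=0,4,5 (map FFFFFF..........)
[6] truncate(b, 1) — a=1,2,3 b=0 (map FFFF............)
[7] truncate(a, 2) — a=1,2 b=0 (map FFF.............)
[8] append(b, 3) — a=1,2 b=0,3,4,5 (map FFFFFF..........)
[9] unlink(a) — b=0,3,4,5 (map F..FFF..........)
[10] create(a) — a=1 b=0,3,4,5 (map FF.FFF..........)
[11] unlink(a) — b=0,3,4,5 (map F..FFF..........)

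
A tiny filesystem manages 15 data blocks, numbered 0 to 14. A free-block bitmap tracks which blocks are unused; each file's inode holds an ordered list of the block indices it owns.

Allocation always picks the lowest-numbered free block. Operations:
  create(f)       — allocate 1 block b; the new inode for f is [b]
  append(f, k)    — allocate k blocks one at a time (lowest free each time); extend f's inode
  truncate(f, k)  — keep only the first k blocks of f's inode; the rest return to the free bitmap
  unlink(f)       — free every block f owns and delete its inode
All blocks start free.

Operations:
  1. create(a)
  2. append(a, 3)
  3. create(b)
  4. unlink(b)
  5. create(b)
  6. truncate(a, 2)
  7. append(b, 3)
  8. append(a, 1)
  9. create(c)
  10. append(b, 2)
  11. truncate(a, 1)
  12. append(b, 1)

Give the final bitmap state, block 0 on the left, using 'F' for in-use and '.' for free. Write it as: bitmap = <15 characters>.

after create(a) → a:[0]  free=[F..............]
after append(a, 3) → a:[0, 1, 2, 3]  free=[FFFF...........]
after create(b) → a:[0, 1, 2, 3], b:[4]  free=[FFFFF..........]
after unlink(b) → a:[0, 1, 2, 3]  free=[FFFF...........]
after create(b) → a:[0, 1, 2, 3], b:[4]  free=[FFFFF..........]
after truncate(a, 2) → a:[0, 1], b:[4]  free=[FF..F..........]
after append(b, 3) → a:[0, 1], b:[4, 2, 3, 5]  free=[FFFFFF.........]
after append(a, 1) → a:[0, 1, 6], b:[4, 2, 3, 5]  free=[FFFFFFF........]
after create(c) → a:[0, 1, 6], b:[4, 2, 3, 5], c:[7]  free=[FFFFFFFF.......]
after append(b, 2) → a:[0, 1, 6], b:[4, 2, 3, 5, 8, 9], c:[7]  free=[FFFFFFFFFF.....]
after truncate(a, 1) → a:[0], b:[4, 2, 3, 5, 8, 9], c:[7]  free=[F.FFFF.FFF.....]
after append(b, 1) → a:[0], b:[4, 2, 3, 5, 8, 9, 1], c:[7]  free=[FFFFFF.FFF.....]

bitmap = FFFFFF.FFF.....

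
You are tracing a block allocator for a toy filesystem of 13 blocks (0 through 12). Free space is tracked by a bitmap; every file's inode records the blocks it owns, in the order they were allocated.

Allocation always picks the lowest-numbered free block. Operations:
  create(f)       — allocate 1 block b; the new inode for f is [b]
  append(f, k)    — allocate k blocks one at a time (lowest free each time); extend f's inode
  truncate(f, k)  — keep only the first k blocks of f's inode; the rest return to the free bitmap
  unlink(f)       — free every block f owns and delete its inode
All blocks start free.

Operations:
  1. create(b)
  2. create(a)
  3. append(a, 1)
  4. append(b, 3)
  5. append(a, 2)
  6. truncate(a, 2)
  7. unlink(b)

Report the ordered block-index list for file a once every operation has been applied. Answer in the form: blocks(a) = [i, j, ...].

blocks(a) = [1, 2]

[1] create(b) — b=0 (map F............)
[2] create(a) — a=1 b=0 (map FF...........)
[3] append(a, 1) — a=1,2 b=0 (map FFF..........)
[4] append(b, 3) — a=1,2 b=0,3,4,5 (map FFFFFF.......)
[5] append(a, 2) — a=1,2,6,7 b=0,3,4,5 (map FFFFFFFF.....)
[6] truncate(a, 2) — a=1,2 b=0,3,4,5 (map FFFFFF.......)
[7] unlink(b) — a=1,2 (map .FF..........)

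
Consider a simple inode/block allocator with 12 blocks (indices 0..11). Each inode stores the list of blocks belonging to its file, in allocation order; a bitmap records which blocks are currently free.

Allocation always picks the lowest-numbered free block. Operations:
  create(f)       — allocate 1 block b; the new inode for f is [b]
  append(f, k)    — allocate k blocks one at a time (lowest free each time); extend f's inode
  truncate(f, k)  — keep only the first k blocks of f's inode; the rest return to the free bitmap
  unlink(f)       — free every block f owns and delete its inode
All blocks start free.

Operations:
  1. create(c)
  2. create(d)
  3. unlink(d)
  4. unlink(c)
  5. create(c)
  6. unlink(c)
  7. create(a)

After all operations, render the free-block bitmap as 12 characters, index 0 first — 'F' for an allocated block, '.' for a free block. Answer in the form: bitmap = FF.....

  1. create(c)  ⇒  F...........  {c→[0]}
  2. create(d)  ⇒  FF..........  {c→[0]; d→[1]}
  3. unlink(d)  ⇒  F...........  {c→[0]}
  4. unlink(c)  ⇒  ............  {}
  5. create(c)  ⇒  F...........  {c→[0]}
  6. unlink(c)  ⇒  ............  {}
  7. create(a)  ⇒  F...........  {a→[0]}

bitmap = F...........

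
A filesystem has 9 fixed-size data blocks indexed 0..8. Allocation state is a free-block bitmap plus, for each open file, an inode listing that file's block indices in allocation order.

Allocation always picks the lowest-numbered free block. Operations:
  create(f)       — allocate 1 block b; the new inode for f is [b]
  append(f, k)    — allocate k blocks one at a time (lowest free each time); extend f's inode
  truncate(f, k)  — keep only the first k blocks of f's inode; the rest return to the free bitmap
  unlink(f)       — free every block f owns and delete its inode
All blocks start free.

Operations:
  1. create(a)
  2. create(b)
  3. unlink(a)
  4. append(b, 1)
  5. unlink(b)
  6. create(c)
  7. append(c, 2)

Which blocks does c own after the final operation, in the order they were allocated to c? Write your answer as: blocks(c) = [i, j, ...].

create(a): bitmap=F........ | a=[0]
create(b): bitmap=FF....... | a=[0] b=[1]
unlink(a): bitmap=.F....... | b=[1]
append(b, 1): bitmap=FF....... | b=[1, 0]
unlink(b): bitmap=......... | 
create(c): bitmap=F........ | c=[0]
append(c, 2): bitmap=FFF...... | c=[0, 1, 2]

blocks(c) = [0, 1, 2]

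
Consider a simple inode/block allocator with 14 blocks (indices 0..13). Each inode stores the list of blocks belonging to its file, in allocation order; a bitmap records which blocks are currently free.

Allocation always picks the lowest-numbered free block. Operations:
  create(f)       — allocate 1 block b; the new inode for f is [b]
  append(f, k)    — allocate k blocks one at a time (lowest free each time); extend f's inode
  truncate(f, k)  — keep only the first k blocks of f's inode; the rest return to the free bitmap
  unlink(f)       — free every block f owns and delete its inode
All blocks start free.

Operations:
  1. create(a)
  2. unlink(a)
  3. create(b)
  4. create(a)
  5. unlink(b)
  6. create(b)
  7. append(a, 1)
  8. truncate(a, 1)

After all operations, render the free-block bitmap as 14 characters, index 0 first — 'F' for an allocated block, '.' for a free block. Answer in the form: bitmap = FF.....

[1] create(a) — a=0 (map F.............)
[2] unlink(a) —  (map ..............)
[3] create(b) — b=0 (map F.............)
[4] create(a) — a=1 b=0 (map FF............)
[5] unlink(b) — a=1 (map .F............)
[6] create(b) — a=1 b=0 (map FF............)
[7] append(a, 1) — a=1,2 b=0 (map FFF...........)
[8] truncate(a, 1) — a=1 b=0 (map FF............)

bitmap = FF............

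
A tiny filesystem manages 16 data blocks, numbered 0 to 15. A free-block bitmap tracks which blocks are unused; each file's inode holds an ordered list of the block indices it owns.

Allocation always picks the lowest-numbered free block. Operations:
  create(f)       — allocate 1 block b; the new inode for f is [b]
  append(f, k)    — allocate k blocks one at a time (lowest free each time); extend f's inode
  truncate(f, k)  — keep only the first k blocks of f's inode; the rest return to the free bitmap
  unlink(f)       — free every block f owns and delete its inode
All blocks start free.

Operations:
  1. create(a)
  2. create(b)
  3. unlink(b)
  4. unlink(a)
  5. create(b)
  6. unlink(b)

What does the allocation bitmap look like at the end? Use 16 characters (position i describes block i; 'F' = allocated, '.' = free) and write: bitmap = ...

  1. create(a)  ⇒  F...............  {a→[0]}
  2. create(b)  ⇒  FF..............  {a→[0]; b→[1]}
  3. unlink(b)  ⇒  F...............  {a→[0]}
  4. unlink(a)  ⇒  ................  {}
  5. create(b)  ⇒  F...............  {b→[0]}
  6. unlink(b)  ⇒  ................  {}

bitmap = ................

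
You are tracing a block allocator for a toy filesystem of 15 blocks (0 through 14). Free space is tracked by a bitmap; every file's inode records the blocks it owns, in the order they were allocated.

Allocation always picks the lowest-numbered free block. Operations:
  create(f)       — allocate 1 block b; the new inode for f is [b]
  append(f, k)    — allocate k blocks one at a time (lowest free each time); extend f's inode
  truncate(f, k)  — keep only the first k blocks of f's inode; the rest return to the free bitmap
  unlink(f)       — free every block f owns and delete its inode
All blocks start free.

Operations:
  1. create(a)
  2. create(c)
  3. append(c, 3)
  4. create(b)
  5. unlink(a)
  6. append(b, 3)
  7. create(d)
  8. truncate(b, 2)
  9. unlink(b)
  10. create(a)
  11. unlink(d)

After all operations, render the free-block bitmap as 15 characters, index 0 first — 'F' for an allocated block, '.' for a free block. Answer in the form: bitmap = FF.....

create(a): bitmap=F.............. | a=[0]
create(c): bitmap=FF............. | a=[0] c=[1]
append(c, 3): bitmap=FFFFF.......... | a=[0] c=[1, 2, 3, 4]
create(b): bitmap=FFFFFF......... | a=[0] b=[5] c=[1, 2, 3, 4]
unlink(a): bitmap=.FFFFF......... | b=[5] c=[1, 2, 3, 4]
append(b, 3): bitmap=FFFFFFFF....... | b=[5, 0, 6, 7] c=[1, 2, 3, 4]
create(d): bitmap=FFFFFFFFF...... | b=[5, 0, 6, 7] c=[1, 2, 3, 4] d=[8]
truncate(b, 2): bitmap=FFFFFF..F...... | b=[5, 0] c=[1, 2, 3, 4] d=[8]
unlink(b): bitmap=.FFFF...F...... | c=[1, 2, 3, 4] d=[8]
create(a): bitmap=FFFFF...F...... | a=[0] c=[1, 2, 3, 4] d=[8]
unlink(d): bitmap=FFFFF.......... | a=[0] c=[1, 2, 3, 4]

bitmap = FFFFF..........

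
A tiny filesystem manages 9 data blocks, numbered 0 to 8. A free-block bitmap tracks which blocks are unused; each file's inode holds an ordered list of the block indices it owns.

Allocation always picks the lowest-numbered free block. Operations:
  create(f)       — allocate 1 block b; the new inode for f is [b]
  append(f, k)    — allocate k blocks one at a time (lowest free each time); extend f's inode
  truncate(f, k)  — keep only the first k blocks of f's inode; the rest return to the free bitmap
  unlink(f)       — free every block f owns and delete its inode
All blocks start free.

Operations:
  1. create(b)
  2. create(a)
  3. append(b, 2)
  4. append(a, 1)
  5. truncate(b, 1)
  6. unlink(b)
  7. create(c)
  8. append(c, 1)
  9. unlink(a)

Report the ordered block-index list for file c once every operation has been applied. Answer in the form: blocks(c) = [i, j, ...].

blocks(c) = [0, 2]

[1] create(b) — b=0 (map F........)
[2] create(a) — a=1 b=0 (map FF.......)
[3] append(b, 2) — a=1 b=0,2,3 (map FFFF.....)
[4] append(a, 1) — a=1,4 b=0,2,3 (map FFFFF....)
[5] truncate(b, 1) — a=1,4 b=0 (map FF..F....)
[6] unlink(b) — a=1,4 (map .F..F....)
[7] create(c) — a=1,4 c=0 (map FF..F....)
[8] append(c, 1) — a=1,4 c=0,2 (map FFF.F....)
[9] unlink(a) — c=0,2 (map F.F......)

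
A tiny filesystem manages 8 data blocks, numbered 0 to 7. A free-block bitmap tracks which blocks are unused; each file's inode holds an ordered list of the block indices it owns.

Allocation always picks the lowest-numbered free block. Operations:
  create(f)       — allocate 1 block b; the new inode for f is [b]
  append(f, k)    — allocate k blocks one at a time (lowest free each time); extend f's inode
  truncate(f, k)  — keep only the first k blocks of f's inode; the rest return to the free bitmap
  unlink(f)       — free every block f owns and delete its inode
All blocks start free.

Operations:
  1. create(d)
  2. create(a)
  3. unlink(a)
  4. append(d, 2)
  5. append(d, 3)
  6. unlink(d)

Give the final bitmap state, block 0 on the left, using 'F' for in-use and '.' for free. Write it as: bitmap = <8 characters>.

bitmap = ........

  1. create(d)  ⇒  F.......  {d→[0]}
  2. create(a)  ⇒  FF......  {a→[1]; d→[0]}
  3. unlink(a)  ⇒  F.......  {d→[0]}
  4. append(d, 2)  ⇒  FFF.....  {d→[0, 1, 2]}
  5. append(d, 3)  ⇒  FFFFFF..  {d→[0, 1, 2, 3, 4, 5]}
  6. unlink(d)  ⇒  ........  {}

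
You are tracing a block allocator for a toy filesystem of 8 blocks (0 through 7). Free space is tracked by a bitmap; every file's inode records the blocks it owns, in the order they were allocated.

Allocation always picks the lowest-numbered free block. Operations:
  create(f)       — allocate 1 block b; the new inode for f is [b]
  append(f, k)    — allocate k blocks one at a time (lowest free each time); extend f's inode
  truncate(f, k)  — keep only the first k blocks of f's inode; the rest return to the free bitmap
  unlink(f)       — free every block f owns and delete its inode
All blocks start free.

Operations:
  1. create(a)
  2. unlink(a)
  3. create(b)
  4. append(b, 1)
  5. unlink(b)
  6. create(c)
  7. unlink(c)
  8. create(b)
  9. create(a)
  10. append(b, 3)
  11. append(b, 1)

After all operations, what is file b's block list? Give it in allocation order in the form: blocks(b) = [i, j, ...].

  1. create(a)  ⇒  F.......  {a→[0]}
  2. unlink(a)  ⇒  ........  {}
  3. create(b)  ⇒  F.......  {b→[0]}
  4. append(b, 1)  ⇒  FF......  {b→[0, 1]}
  5. unlink(b)  ⇒  ........  {}
  6. create(c)  ⇒  F.......  {c→[0]}
  7. unlink(c)  ⇒  ........  {}
  8. create(b)  ⇒  F.......  {b→[0]}
  9. create(a)  ⇒  FF......  {a→[1]; b→[0]}
  10. append(b, 3)  ⇒  FFFFF...  {a→[1]; b→[0, 2, 3, 4]}
  11. append(b, 1)  ⇒  FFFFFF..  {a→[1]; b→[0, 2, 3, 4, 5]}

blocks(b) = [0, 2, 3, 4, 5]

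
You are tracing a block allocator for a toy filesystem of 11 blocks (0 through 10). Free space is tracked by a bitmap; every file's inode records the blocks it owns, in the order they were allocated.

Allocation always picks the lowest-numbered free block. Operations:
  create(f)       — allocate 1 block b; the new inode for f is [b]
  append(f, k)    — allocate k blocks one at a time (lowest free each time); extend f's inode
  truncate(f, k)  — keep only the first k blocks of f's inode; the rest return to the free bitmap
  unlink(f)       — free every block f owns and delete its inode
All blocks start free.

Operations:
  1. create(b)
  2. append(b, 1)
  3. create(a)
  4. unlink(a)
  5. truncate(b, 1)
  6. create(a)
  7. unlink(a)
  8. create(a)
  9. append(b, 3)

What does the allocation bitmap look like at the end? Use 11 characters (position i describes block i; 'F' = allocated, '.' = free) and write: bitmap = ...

bitmap = FFFFF......

[1] create(b) — b=0 (map F..........)
[2] append(b, 1) — b=0,1 (map FF.........)
[3] create(a) — a=2 b=0,1 (map FFF........)
[4] unlink(a) — b=0,1 (map FF.........)
[5] truncate(b, 1) — b=0 (map F..........)
[6] create(a) — a=1 b=0 (map FF.........)
[7] unlink(a) — b=0 (map F..........)
[8] create(a) — a=1 b=0 (map FF.........)
[9] append(b, 3) — a=1 b=0,2,3,4 (map FFFFF......)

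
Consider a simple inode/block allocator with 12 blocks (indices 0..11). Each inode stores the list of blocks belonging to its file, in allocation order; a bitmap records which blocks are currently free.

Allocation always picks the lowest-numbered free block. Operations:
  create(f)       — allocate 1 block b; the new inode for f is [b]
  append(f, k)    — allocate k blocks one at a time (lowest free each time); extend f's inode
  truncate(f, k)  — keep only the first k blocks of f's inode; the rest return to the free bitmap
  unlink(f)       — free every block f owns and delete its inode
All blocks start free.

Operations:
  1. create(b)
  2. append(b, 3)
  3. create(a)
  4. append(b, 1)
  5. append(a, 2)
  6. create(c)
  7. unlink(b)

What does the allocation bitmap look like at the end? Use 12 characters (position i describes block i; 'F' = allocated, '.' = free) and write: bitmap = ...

after create(b) → b:[0]  free=[F...........]
after append(b, 3) → b:[0, 1, 2, 3]  free=[FFFF........]
after create(a) → a:[4], b:[0, 1, 2, 3]  free=[FFFFF.......]
after append(b, 1) → a:[4], b:[0, 1, 2, 3, 5]  free=[FFFFFF......]
after append(a, 2) → a:[4, 6, 7], b:[0, 1, 2, 3, 5]  free=[FFFFFFFF....]
after create(c) → a:[4, 6, 7], b:[0, 1, 2, 3, 5], c:[8]  free=[FFFFFFFFF...]
after unlink(b) → a:[4, 6, 7], c:[8]  free=[....F.FFF...]

bitmap = ....F.FFF...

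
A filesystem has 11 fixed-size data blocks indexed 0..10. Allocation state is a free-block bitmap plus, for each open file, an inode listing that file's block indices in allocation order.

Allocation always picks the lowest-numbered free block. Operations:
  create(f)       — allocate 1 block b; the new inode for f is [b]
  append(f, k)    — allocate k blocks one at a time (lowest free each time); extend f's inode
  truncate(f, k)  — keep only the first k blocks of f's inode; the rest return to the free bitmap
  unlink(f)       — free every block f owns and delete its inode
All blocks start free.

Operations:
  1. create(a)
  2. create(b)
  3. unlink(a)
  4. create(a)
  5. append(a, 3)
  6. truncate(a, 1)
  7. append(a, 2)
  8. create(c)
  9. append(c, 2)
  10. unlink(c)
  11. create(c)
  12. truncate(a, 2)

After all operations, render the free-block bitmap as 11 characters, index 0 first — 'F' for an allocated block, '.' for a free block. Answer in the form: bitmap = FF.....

[1] create(a) — a=0 (map F..........)
[2] create(b) — a=0 b=1 (map FF.........)
[3] unlink(a) — b=1 (map .F.........)
[4] create(a) — a=0 b=1 (map FF.........)
[5] append(a, 3) — a=0,2,3,4 b=1 (map FFFFF......)
[6] truncate(a, 1) — a=0 b=1 (map FF.........)
[7] append(a, 2) — a=0,2,3 b=1 (map FFFF.......)
[8] create(c) — a=0,2,3 b=1 c=4 (map FFFFF......)
[9] append(c, 2) — a=0,2,3 b=1 c=4,5,6 (map FFFFFFF....)
[10] unlink(c) — a=0,2,3 b=1 (map FFFF.......)
[11] create(c) — a=0,2,3 b=1 c=4 (map FFFFF......)
[12] truncate(a, 2) — a=0,2 b=1 c=4 (map FFF.F......)

bitmap = FFF.F......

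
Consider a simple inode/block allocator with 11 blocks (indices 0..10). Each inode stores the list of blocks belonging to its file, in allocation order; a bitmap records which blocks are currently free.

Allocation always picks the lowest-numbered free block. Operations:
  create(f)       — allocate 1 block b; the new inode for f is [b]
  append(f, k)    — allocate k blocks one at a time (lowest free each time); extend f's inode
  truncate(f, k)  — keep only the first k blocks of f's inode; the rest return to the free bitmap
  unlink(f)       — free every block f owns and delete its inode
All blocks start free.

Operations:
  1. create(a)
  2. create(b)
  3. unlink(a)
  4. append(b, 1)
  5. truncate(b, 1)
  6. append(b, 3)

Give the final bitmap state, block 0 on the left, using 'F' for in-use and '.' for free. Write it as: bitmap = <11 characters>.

create(a): bitmap=F.......... | a=[0]
create(b): bitmap=FF......... | a=[0] b=[1]
unlink(a): bitmap=.F......... | b=[1]
append(b, 1): bitmap=FF......... | b=[1, 0]
truncate(b, 1): bitmap=.F......... | b=[1]
append(b, 3): bitmap=FFFF....... | b=[1, 0, 2, 3]

bitmap = FFFF.......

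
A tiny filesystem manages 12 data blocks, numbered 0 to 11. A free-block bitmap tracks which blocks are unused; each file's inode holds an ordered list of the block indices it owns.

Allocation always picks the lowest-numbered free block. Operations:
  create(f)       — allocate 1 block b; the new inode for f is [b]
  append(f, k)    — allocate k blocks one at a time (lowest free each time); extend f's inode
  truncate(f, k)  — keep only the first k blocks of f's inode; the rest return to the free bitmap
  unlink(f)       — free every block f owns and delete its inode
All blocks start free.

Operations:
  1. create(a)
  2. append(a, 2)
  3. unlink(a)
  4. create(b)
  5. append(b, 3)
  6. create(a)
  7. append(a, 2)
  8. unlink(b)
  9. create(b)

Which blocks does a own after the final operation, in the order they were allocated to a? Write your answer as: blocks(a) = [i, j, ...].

  1. create(a)  ⇒  F...........  {a→[0]}
  2. append(a, 2)  ⇒  FFF.........  {a→[0, 1, 2]}
  3. unlink(a)  ⇒  ............  {}
  4. create(b)  ⇒  F...........  {b→[0]}
  5. append(b, 3)  ⇒  FFFF........  {b→[0, 1, 2, 3]}
  6. create(a)  ⇒  FFFFF.......  {a→[4]; b→[0, 1, 2, 3]}
  7. append(a, 2)  ⇒  FFFFFFF.....  {a→[4, 5, 6]; b→[0, 1, 2, 3]}
  8. unlink(b)  ⇒  ....FFF.....  {a→[4, 5, 6]}
  9. create(b)  ⇒  F...FFF.....  {a→[4, 5, 6]; b→[0]}

blocks(a) = [4, 5, 6]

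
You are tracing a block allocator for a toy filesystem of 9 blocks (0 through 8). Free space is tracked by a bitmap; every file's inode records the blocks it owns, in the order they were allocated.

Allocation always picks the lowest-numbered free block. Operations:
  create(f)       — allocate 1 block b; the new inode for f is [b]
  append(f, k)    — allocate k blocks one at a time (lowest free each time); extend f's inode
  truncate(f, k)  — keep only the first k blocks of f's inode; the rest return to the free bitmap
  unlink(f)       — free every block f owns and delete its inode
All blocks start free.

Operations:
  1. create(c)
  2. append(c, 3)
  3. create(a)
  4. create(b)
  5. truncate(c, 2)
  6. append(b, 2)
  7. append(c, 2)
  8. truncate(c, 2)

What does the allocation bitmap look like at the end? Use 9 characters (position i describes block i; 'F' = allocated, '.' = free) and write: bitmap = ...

  1. create(c)  ⇒  F........  {c→[0]}
  2. append(c, 3)  ⇒  FFFF.....  {c→[0, 1, 2, 3]}
  3. create(a)  ⇒  FFFFF....  {a→[4]; c→[0, 1, 2, 3]}
  4. create(b)  ⇒  FFFFFF...  {a→[4]; b→[5]; c→[0, 1, 2, 3]}
  5. truncate(c, 2)  ⇒  FF..FF...  {a→[4]; b→[5]; c→[0, 1]}
  6. append(b, 2)  ⇒  FFFFFF...  {a→[4]; b→[5, 2, 3]; c→[0, 1]}
  7. append(c, 2)  ⇒  FFFFFFFF.  {a→[4]; b→[5, 2, 3]; c→[0, 1, 6, 7]}
  8. truncate(c, 2)  ⇒  FFFFFF...  {a→[4]; b→[5, 2, 3]; c→[0, 1]}

bitmap = FFFFFF...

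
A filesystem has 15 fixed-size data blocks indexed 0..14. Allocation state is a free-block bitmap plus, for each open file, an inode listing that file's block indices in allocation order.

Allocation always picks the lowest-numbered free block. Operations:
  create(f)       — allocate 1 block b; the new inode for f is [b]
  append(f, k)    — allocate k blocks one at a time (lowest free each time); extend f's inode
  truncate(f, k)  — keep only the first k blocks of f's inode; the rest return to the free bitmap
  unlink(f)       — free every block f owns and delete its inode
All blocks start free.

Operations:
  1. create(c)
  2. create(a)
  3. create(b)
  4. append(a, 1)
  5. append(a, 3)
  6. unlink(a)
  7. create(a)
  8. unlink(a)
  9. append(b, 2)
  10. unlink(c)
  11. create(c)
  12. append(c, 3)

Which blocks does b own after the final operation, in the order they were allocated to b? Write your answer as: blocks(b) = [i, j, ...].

blocks(b) = [2, 1, 3]

after create(c) → c:[0]  free=[F..............]
after create(a) → a:[1], c:[0]  free=[FF.............]
after create(b) → a:[1], b:[2], c:[0]  free=[FFF............]
after append(a, 1) → a:[1, 3], b:[2], c:[0]  free=[FFFF...........]
after append(a, 3) → a:[1, 3, 4, 5, 6], b:[2], c:[0]  free=[FFFFFFF........]
after unlink(a) → b:[2], c:[0]  free=[F.F............]
after create(a) → a:[1], b:[2], c:[0]  free=[FFF............]
after unlink(a) → b:[2], c:[0]  free=[F.F............]
after append(b, 2) → b:[2, 1, 3], c:[0]  free=[FFFF...........]
after unlink(c) → b:[2, 1, 3]  free=[.FFF...........]
after create(c) → b:[2, 1, 3], c:[0]  free=[FFFF...........]
after append(c, 3) → b:[2, 1, 3], c:[0, 4, 5, 6]  free=[FFFFFFF........]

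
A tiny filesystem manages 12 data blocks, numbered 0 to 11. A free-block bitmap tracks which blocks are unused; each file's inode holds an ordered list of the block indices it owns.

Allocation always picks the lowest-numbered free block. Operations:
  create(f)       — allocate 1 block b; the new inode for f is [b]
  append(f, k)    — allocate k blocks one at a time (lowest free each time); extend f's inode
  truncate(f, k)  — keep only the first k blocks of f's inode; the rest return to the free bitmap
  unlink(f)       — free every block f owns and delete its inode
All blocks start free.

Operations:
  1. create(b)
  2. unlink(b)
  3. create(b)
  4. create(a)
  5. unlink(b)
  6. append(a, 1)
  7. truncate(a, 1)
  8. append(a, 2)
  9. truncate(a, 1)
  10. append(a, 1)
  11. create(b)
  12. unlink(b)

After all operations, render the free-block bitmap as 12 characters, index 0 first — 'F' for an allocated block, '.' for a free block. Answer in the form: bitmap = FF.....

bitmap = FF..........

after create(b) → b:[0]  free=[F...........]
after unlink(b) →   free=[............]
after create(b) → b:[0]  free=[F...........]
after create(a) → a:[1], b:[0]  free=[FF..........]
after unlink(b) → a:[1]  free=[.F..........]
after append(a, 1) → a:[1, 0]  free=[FF..........]
after truncate(a, 1) → a:[1]  free=[.F..........]
after append(a, 2) → a:[1, 0, 2]  free=[FFF.........]
after truncate(a, 1) → a:[1]  free=[.F..........]
after append(a, 1) → a:[1, 0]  free=[FF..........]
after create(b) → a:[1, 0], b:[2]  free=[FFF.........]
after unlink(b) → a:[1, 0]  free=[FF..........]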